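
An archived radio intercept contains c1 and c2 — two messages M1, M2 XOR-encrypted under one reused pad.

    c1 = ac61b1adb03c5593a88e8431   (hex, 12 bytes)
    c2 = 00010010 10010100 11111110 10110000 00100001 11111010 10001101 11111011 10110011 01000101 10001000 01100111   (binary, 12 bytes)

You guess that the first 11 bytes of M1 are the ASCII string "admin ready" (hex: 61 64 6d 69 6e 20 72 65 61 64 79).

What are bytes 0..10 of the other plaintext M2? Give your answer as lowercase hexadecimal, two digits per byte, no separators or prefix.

df912274ffe6aa0d7aaf75

First, c1 ⊕ c2 = (M1 ⊕ K) ⊕ (M2 ⊕ K) = M1 ⊕ M2, so the key drops out. Then M2 = (M1 ⊕ M2) ⊕ M1 over the first 11 bytes.
byte 0: (ac ⊕ 12) ⊕ 61 = be ⊕ 61 = df
byte 1: (61 ⊕ 94) ⊕ 64 = f5 ⊕ 64 = 91
byte 2: (b1 ⊕ fe) ⊕ 6d = 4f ⊕ 6d = 22
byte 3: (ad ⊕ b0) ⊕ 69 = 1d ⊕ 69 = 74
byte 4: (b0 ⊕ 21) ⊕ 6e = 91 ⊕ 6e = ff
byte 5: (3c ⊕ fa) ⊕ 20 = c6 ⊕ 20 = e6
byte 6: (55 ⊕ 8d) ⊕ 72 = d8 ⊕ 72 = aa
byte 7: (93 ⊕ fb) ⊕ 65 = 68 ⊕ 65 = 0d
byte 8: (a8 ⊕ b3) ⊕ 61 = 1b ⊕ 61 = 7a
byte 9: (8e ⊕ 45) ⊕ 64 = cb ⊕ 64 = af
byte 10: (84 ⊕ 88) ⊕ 79 = 0c ⊕ 79 = 75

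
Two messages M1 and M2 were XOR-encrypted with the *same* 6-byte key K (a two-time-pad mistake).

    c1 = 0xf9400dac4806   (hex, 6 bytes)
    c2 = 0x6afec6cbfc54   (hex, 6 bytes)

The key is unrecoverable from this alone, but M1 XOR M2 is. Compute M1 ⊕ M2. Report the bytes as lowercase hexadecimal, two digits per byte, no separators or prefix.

93becb67b452

c1 ⊕ c2 = (M1 ⊕ K) ⊕ (M2 ⊕ K) = M1 ⊕ M2 — the shared key cancels under XOR.
11111001 ^ 01101010 = 10010011
01000000 ^ 11111110 = 10111110
00001101 ^ 11000110 = 11001011
10101100 ^ 11001011 = 01100111
01001000 ^ 11111100 = 10110100
00000110 ^ 01010100 = 01010010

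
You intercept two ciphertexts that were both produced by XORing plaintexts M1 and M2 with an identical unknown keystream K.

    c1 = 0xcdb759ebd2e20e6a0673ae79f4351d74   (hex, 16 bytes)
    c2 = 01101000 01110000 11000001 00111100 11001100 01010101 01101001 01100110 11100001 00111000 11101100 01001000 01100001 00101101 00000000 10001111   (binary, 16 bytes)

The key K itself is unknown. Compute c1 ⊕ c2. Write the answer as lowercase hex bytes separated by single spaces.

c1 ⊕ c2 = (M1 ⊕ K) ⊕ (M2 ⊕ K) = M1 ⊕ M2 — the shared key cancels under XOR.
cd ^ 68 = a5
b7 ^ 70 = c7
59 ^ c1 = 98
eb ^ 3c = d7
d2 ^ cc = 1e
e2 ^ 55 = b7
0e ^ 69 = 67
6a ^ 66 = 0c
06 ^ e1 = e7
73 ^ 38 = 4b
ae ^ ec = 42
79 ^ 48 = 31
f4 ^ 61 = 95
35 ^ 2d = 18
1d ^ 00 = 1d
74 ^ 8f = fb

a5 c7 98 d7 1e b7 67 0c e7 4b 42 31 95 18 1d fb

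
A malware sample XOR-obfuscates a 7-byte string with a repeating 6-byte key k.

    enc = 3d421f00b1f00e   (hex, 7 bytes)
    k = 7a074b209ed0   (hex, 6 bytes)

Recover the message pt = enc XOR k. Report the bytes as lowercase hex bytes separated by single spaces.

47 45 54 20 2f 20 74

The 6-byte key repeats, so the effective keystream is 7a 07 4b 20 9e d0 7a.
byte 0:  61 ^ 122 =  71
byte 1:  66 ^   7 =  69
byte 2:  31 ^  75 =  84
byte 3:   0 ^  32 =  32
byte 4: 177 ^ 158 =  47
byte 5: 240 ^ 208 =  32
byte 6:  14 ^ 122 = 116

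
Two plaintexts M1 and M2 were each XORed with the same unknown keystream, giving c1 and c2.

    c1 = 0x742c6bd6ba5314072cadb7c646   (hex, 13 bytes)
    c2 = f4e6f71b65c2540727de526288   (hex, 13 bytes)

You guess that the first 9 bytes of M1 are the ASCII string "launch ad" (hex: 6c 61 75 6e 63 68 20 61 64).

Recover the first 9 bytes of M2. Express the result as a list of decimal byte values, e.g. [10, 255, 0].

[236, 171, 233, 163, 188, 249, 96, 97, 111]

First, c1 ⊕ c2 = (M1 ⊕ K) ⊕ (M2 ⊕ K) = M1 ⊕ M2, so the key drops out. Then M2 = (M1 ⊕ M2) ⊕ M1 over the first 9 bytes.
byte 0: (74 ^ f4) ^ 6c = 80 ^ 6c = ec
byte 1: (2c ^ e6) ^ 61 = ca ^ 61 = ab
byte 2: (6b ^ f7) ^ 75 = 9c ^ 75 = e9
byte 3: (d6 ^ 1b) ^ 6e = cd ^ 6e = a3
byte 4: (ba ^ 65) ^ 63 = df ^ 63 = bc
byte 5: (53 ^ c2) ^ 68 = 91 ^ 68 = f9
byte 6: (14 ^ 54) ^ 20 = 40 ^ 20 = 60
byte 7: (07 ^ 07) ^ 61 = 00 ^ 61 = 61
byte 8: (2c ^ 27) ^ 64 = 0b ^ 64 = 6f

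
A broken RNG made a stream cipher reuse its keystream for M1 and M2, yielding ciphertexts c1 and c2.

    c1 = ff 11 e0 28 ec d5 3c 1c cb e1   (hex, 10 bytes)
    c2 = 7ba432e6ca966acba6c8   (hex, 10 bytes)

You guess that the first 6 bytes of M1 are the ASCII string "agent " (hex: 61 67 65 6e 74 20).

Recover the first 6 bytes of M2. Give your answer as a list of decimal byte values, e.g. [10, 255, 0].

First, c1 ⊕ c2 = (M1 ⊕ K) ⊕ (M2 ⊕ K) = M1 ⊕ M2, so the key drops out. Then M2 = (M1 ⊕ M2) ⊕ M1 over the first 6 bytes.
byte 0: (ff xor 7b) xor 61 = 84 xor 61 = e5
byte 1: (11 xor a4) xor 67 = b5 xor 67 = d2
byte 2: (e0 xor 32) xor 65 = d2 xor 65 = b7
byte 3: (28 xor e6) xor 6e = ce xor 6e = a0
byte 4: (ec xor ca) xor 74 = 26 xor 74 = 52
byte 5: (d5 xor 96) xor 20 = 43 xor 20 = 63

[229, 210, 183, 160, 82, 99]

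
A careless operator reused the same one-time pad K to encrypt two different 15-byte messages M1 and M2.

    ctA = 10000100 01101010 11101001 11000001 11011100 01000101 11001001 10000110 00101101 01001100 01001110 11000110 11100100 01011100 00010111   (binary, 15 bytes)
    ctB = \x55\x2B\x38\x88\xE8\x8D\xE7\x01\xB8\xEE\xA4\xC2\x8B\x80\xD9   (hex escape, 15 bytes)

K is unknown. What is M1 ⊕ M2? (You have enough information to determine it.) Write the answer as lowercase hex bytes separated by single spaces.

ctA ⊕ ctB = (M1 ⊕ K) ⊕ (M2 ⊕ K) = M1 ⊕ M2 — the shared key cancels under XOR.
byte 0: 84 XOR 55 = d1
byte 1: 6a XOR 2b = 41
byte 2: e9 XOR 38 = d1
byte 3: c1 XOR 88 = 49
byte 4: dc XOR e8 = 34
byte 5: 45 XOR 8d = c8
byte 6: c9 XOR e7 = 2e
byte 7: 86 XOR 01 = 87
byte 8: 2d XOR b8 = 95
byte 9: 4c XOR ee = a2
byte 10: 4e XOR a4 = ea
byte 11: c6 XOR c2 = 04
byte 12: e4 XOR 8b = 6f
byte 13: 5c XOR 80 = dc
byte 14: 17 XOR d9 = ce

d1 41 d1 49 34 c8 2e 87 95 a2 ea 04 6f dc ce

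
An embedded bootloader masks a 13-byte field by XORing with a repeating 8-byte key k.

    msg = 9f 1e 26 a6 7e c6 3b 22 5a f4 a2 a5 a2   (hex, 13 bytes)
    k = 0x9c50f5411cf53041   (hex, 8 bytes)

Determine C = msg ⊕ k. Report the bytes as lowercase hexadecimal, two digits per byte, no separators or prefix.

034ed3e762330b63c6a457e4be

The 8-byte key repeats, so the effective keystream is 9c 50 f5 41 1c f5 30 41 9c 50 f5 41 1c.
byte 0: 9f ^ 9c = 03
byte 1: 1e ^ 50 = 4e
byte 2: 26 ^ f5 = d3
byte 3: a6 ^ 41 = e7
byte 4: 7e ^ 1c = 62
byte 5: c6 ^ f5 = 33
byte 6: 3b ^ 30 = 0b
byte 7: 22 ^ 41 = 63
byte 8: 5a ^ 9c = c6
byte 9: f4 ^ 50 = a4
byte 10: a2 ^ f5 = 57
byte 11: a5 ^ 41 = e4
byte 12: a2 ^ 1c = be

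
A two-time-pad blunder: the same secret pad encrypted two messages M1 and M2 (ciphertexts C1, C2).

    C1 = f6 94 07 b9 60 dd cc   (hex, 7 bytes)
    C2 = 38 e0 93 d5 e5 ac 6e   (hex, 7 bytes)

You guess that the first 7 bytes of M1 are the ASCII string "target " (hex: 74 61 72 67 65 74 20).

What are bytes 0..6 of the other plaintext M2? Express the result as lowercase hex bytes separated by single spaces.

First, C1 ⊕ C2 = (M1 ⊕ K) ⊕ (M2 ⊕ K) = M1 ⊕ M2, so the key drops out. Then M2 = (M1 ⊕ M2) ⊕ M1 over the first 7 bytes.
byte 0: (f6 XOR 38) XOR 74 = ce XOR 74 = ba
byte 1: (94 XOR e0) XOR 61 = 74 XOR 61 = 15
byte 2: (07 XOR 93) XOR 72 = 94 XOR 72 = e6
byte 3: (b9 XOR d5) XOR 67 = 6c XOR 67 = 0b
byte 4: (60 XOR e5) XOR 65 = 85 XOR 65 = e0
byte 5: (dd XOR ac) XOR 74 = 71 XOR 74 = 05
byte 6: (cc XOR 6e) XOR 20 = a2 XOR 20 = 82

ba 15 e6 0b e0 05 82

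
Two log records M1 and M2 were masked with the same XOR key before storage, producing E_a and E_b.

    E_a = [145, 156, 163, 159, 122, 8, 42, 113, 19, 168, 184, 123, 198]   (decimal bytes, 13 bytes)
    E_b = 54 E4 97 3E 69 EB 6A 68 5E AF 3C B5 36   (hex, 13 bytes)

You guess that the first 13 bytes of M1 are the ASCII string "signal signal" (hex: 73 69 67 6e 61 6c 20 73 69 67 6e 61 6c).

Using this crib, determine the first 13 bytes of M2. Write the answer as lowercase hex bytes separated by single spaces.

First, E_a ⊕ E_b = (M1 ⊕ K) ⊕ (M2 ⊕ K) = M1 ⊕ M2, so the key drops out. Then M2 = (M1 ⊕ M2) ⊕ M1 over the first 13 bytes.
byte 0: (91 XOR 54) XOR 73 = c5 XOR 73 = b6
byte 1: (9c XOR e4) XOR 69 = 78 XOR 69 = 11
byte 2: (a3 XOR 97) XOR 67 = 34 XOR 67 = 53
byte 3: (9f XOR 3e) XOR 6e = a1 XOR 6e = cf
byte 4: (7a XOR 69) XOR 61 = 13 XOR 61 = 72
byte 5: (08 XOR eb) XOR 6c = e3 XOR 6c = 8f
byte 6: (2a XOR 6a) XOR 20 = 40 XOR 20 = 60
byte 7: (71 XOR 68) XOR 73 = 19 XOR 73 = 6a
byte 8: (13 XOR 5e) XOR 69 = 4d XOR 69 = 24
byte 9: (a8 XOR af) XOR 67 = 07 XOR 67 = 60
byte 10: (b8 XOR 3c) XOR 6e = 84 XOR 6e = ea
byte 11: (7b XOR b5) XOR 61 = ce XOR 61 = af
byte 12: (c6 XOR 36) XOR 6c = f0 XOR 6c = 9c

b6 11 53 cf 72 8f 60 6a 24 60 ea af 9c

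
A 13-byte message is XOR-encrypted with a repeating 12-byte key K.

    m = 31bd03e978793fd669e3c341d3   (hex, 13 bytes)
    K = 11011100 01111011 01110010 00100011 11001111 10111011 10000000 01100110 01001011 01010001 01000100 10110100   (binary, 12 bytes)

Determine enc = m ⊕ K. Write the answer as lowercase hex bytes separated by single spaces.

ed c6 71 ca b7 c2 bf b0 22 b2 87 f5 0f

The 12-byte key repeats, so the effective keystream is dc 7b 72 23 cf bb 80 66 4b 51 44 b4 dc.
byte 0:  49 ⊕ 220 = 237
byte 1: 189 ⊕ 123 = 198
byte 2:   3 ⊕ 114 = 113
byte 3: 233 ⊕  35 = 202
byte 4: 120 ⊕ 207 = 183
byte 5: 121 ⊕ 187 = 194
byte 6:  63 ⊕ 128 = 191
byte 7: 214 ⊕ 102 = 176
byte 8: 105 ⊕  75 =  34
byte 9: 227 ⊕  81 = 178
byte 10: 195 ⊕  68 = 135
byte 11:  65 ⊕ 180 = 245
byte 12: 211 ⊕ 220 =  15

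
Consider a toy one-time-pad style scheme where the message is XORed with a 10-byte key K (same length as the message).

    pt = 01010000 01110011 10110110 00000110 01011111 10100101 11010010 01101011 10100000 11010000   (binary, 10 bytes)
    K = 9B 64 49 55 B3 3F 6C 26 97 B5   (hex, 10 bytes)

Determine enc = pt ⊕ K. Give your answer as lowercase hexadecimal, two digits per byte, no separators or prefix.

cb17ff53ec9abe4d3765

XOR is its own inverse, so applying the key byte-wise gives the result directly.
50 ^ 9b = cb
73 ^ 64 = 17
b6 ^ 49 = ff
06 ^ 55 = 53
5f ^ b3 = ec
a5 ^ 3f = 9a
d2 ^ 6c = be
6b ^ 26 = 4d
a0 ^ 97 = 37
d0 ^ b5 = 65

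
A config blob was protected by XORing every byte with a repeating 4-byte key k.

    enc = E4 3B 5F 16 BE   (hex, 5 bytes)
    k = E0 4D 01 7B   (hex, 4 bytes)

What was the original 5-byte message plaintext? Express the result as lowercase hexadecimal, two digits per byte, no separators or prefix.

04765e6d5e

The 4-byte key repeats, so the effective keystream is e0 4d 01 7b e0.
byte 0: e4 XOR e0 = 04
byte 1: 3b XOR 4d = 76
byte 2: 5f XOR 01 = 5e
byte 3: 16 XOR 7b = 6d
byte 4: be XOR e0 = 5e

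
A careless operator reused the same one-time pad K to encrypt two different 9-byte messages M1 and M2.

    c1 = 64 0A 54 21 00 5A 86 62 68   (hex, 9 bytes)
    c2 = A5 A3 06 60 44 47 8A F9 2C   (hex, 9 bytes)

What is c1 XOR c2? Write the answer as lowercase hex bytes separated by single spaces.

c1 a9 52 41 44 1d 0c 9b 44

c1 ⊕ c2 = (M1 ⊕ K) ⊕ (M2 ⊕ K) = M1 ⊕ M2 — the shared key cancels under XOR.
byte 0: 100 ^ 165 = 193
byte 1:  10 ^ 163 = 169
byte 2:  84 ^   6 =  82
byte 3:  33 ^  96 =  65
byte 4:   0 ^  68 =  68
byte 5:  90 ^  71 =  29
byte 6: 134 ^ 138 =  12
byte 7:  98 ^ 249 = 155
byte 8: 104 ^  44 =  68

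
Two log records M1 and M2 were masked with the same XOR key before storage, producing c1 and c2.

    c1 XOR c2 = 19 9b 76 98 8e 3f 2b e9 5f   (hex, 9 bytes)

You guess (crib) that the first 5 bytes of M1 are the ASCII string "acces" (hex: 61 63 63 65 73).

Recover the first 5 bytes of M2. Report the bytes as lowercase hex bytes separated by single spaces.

78 f8 15 fd fd

Since c1 ⊕ c2 = M1 ⊕ M2, XORing with the guessed M1 bytes yields the corresponding M2 bytes: M2 = (c1 ⊕ c2) ⊕ M1.
19 xor 61 = 78
9b xor 63 = f8
76 xor 63 = 15
98 xor 65 = fd
8e xor 73 = fd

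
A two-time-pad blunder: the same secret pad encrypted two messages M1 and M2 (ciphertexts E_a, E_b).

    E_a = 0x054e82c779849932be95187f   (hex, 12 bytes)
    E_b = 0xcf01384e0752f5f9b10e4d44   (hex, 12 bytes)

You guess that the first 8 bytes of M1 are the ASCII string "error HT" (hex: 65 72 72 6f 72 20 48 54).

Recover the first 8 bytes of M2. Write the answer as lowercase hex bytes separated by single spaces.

af 3d c8 e6 0c f6 24 9f

First, E_a ⊕ E_b = (M1 ⊕ K) ⊕ (M2 ⊕ K) = M1 ⊕ M2, so the key drops out. Then M2 = (M1 ⊕ M2) ⊕ M1 over the first 8 bytes.
byte 0: (05 xor cf) xor 65 = ca xor 65 = af
byte 1: (4e xor 01) xor 72 = 4f xor 72 = 3d
byte 2: (82 xor 38) xor 72 = ba xor 72 = c8
byte 3: (c7 xor 4e) xor 6f = 89 xor 6f = e6
byte 4: (79 xor 07) xor 72 = 7e xor 72 = 0c
byte 5: (84 xor 52) xor 20 = d6 xor 20 = f6
byte 6: (99 xor f5) xor 48 = 6c xor 48 = 24
byte 7: (32 xor f9) xor 54 = cb xor 54 = 9f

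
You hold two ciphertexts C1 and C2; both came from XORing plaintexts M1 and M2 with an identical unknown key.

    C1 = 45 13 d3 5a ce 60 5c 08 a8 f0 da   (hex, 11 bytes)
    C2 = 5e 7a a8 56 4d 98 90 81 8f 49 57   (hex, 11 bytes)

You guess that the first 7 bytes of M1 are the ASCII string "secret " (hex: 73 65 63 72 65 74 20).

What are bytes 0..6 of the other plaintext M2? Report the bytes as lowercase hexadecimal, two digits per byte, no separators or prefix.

First, C1 ⊕ C2 = (M1 ⊕ K) ⊕ (M2 ⊕ K) = M1 ⊕ M2, so the key drops out. Then M2 = (M1 ⊕ M2) ⊕ M1 over the first 7 bytes.
byte 0: (45 ⊕ 5e) ⊕ 73 = 1b ⊕ 73 = 68
byte 1: (13 ⊕ 7a) ⊕ 65 = 69 ⊕ 65 = 0c
byte 2: (d3 ⊕ a8) ⊕ 63 = 7b ⊕ 63 = 18
byte 3: (5a ⊕ 56) ⊕ 72 = 0c ⊕ 72 = 7e
byte 4: (ce ⊕ 4d) ⊕ 65 = 83 ⊕ 65 = e6
byte 5: (60 ⊕ 98) ⊕ 74 = f8 ⊕ 74 = 8c
byte 6: (5c ⊕ 90) ⊕ 20 = cc ⊕ 20 = ec

680c187ee68cec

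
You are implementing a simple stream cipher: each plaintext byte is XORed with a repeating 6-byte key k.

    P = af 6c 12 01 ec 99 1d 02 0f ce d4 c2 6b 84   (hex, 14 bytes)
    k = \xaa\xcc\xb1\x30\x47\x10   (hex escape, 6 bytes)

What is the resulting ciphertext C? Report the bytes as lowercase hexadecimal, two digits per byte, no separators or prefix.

The 6-byte key repeats, so the effective keystream is aa cc b1 30 47 10 aa cc b1 30 47 10 aa cc.
byte 0: af ^ aa = 05
byte 1: 6c ^ cc = a0
byte 2: 12 ^ b1 = a3
byte 3: 01 ^ 30 = 31
byte 4: ec ^ 47 = ab
byte 5: 99 ^ 10 = 89
byte 6: 1d ^ aa = b7
byte 7: 02 ^ cc = ce
byte 8: 0f ^ b1 = be
byte 9: ce ^ 30 = fe
byte 10: d4 ^ 47 = 93
byte 11: c2 ^ 10 = d2
byte 12: 6b ^ aa = c1
byte 13: 84 ^ cc = 48

05a0a331ab89b7cebefe93d2c148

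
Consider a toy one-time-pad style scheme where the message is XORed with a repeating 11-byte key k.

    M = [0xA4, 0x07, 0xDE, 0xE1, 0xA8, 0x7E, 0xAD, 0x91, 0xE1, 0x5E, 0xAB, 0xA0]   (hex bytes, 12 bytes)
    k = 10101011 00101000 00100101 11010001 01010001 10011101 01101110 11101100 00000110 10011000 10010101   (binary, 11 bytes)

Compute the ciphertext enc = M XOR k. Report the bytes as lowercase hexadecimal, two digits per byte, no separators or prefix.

0f2ffb30f9e3c37de7c63e0b

The 11-byte key repeats, so the effective keystream is ab 28 25 d1 51 9d 6e ec 06 98 95 ab.
byte 0: 10100100 ⊕ 10101011 = 00001111
byte 1: 00000111 ⊕ 00101000 = 00101111
byte 2: 11011110 ⊕ 00100101 = 11111011
byte 3: 11100001 ⊕ 11010001 = 00110000
byte 4: 10101000 ⊕ 01010001 = 11111001
byte 5: 01111110 ⊕ 10011101 = 11100011
byte 6: 10101101 ⊕ 01101110 = 11000011
byte 7: 10010001 ⊕ 11101100 = 01111101
byte 8: 11100001 ⊕ 00000110 = 11100111
byte 9: 01011110 ⊕ 10011000 = 11000110
byte 10: 10101011 ⊕ 10010101 = 00111110
byte 11: 10100000 ⊕ 10101011 = 00001011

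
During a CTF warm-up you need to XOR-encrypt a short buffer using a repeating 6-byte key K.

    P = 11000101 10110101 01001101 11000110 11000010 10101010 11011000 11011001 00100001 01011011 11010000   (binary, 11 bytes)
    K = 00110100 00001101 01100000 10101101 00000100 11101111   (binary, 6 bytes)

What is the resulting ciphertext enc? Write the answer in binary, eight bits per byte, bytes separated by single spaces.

11110001 10111000 00101101 01101011 11000110 01000101 11101100 11010100 01000001 11110110 11010100

The 6-byte key repeats, so the effective keystream is 34 0d 60 ad 04 ef 34 0d 60 ad 04.
byte 0: 197 XOR  52 = 241
byte 1: 181 XOR  13 = 184
byte 2:  77 XOR  96 =  45
byte 3: 198 XOR 173 = 107
byte 4: 194 XOR   4 = 198
byte 5: 170 XOR 239 =  69
byte 6: 216 XOR  52 = 236
byte 7: 217 XOR  13 = 212
byte 8:  33 XOR  96 =  65
byte 9:  91 XOR 173 = 246
byte 10: 208 XOR   4 = 212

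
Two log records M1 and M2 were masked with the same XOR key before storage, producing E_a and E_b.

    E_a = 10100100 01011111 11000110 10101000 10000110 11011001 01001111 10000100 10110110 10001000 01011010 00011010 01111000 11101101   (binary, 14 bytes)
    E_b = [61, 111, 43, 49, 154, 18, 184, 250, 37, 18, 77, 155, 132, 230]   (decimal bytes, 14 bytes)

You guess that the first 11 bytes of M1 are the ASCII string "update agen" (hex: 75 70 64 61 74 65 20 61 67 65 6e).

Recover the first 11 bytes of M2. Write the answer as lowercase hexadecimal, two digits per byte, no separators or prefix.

First, E_a ⊕ E_b = (M1 ⊕ K) ⊕ (M2 ⊕ K) = M1 ⊕ M2, so the key drops out. Then M2 = (M1 ⊕ M2) ⊕ M1 over the first 11 bytes.
byte 0: (a4 ⊕ 3d) ⊕ 75 = 99 ⊕ 75 = ec
byte 1: (5f ⊕ 6f) ⊕ 70 = 30 ⊕ 70 = 40
byte 2: (c6 ⊕ 2b) ⊕ 64 = ed ⊕ 64 = 89
byte 3: (a8 ⊕ 31) ⊕ 61 = 99 ⊕ 61 = f8
byte 4: (86 ⊕ 9a) ⊕ 74 = 1c ⊕ 74 = 68
byte 5: (d9 ⊕ 12) ⊕ 65 = cb ⊕ 65 = ae
byte 6: (4f ⊕ b8) ⊕ 20 = f7 ⊕ 20 = d7
byte 7: (84 ⊕ fa) ⊕ 61 = 7e ⊕ 61 = 1f
byte 8: (b6 ⊕ 25) ⊕ 67 = 93 ⊕ 67 = f4
byte 9: (88 ⊕ 12) ⊕ 65 = 9a ⊕ 65 = ff
byte 10: (5a ⊕ 4d) ⊕ 6e = 17 ⊕ 6e = 79

ec4089f868aed71ff4ff79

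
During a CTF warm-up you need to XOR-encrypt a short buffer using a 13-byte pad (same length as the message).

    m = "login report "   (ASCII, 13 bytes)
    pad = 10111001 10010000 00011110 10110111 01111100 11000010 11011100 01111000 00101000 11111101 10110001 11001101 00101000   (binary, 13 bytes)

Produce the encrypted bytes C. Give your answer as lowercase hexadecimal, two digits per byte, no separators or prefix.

XOR is its own inverse, so applying the key byte-wise gives the result directly.
6c ^ b9 = d5
6f ^ 90 = ff
67 ^ 1e = 79
69 ^ b7 = de
6e ^ 7c = 12
20 ^ c2 = e2
72 ^ dc = ae
65 ^ 78 = 1d
70 ^ 28 = 58
6f ^ fd = 92
72 ^ b1 = c3
74 ^ cd = b9
20 ^ 28 = 08

d5ff79de12e2ae1d5892c3b908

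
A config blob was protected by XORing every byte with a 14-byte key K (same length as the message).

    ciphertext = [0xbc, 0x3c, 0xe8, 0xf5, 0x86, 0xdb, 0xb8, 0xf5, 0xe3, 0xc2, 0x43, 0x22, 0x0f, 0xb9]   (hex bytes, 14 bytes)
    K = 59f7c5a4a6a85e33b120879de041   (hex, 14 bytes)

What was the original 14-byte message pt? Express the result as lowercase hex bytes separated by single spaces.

e5 cb 2d 51 20 73 e6 c6 52 e2 c4 bf ef f8

byte 0: 10111100 XOR 01011001 = 11100101
byte 1: 00111100 XOR 11110111 = 11001011
byte 2: 11101000 XOR 11000101 = 00101101
byte 3: 11110101 XOR 10100100 = 01010001
byte 4: 10000110 XOR 10100110 = 00100000
byte 5: 11011011 XOR 10101000 = 01110011
byte 6: 10111000 XOR 01011110 = 11100110
byte 7: 11110101 XOR 00110011 = 11000110
byte 8: 11100011 XOR 10110001 = 01010010
byte 9: 11000010 XOR 00100000 = 11100010
byte 10: 01000011 XOR 10000111 = 11000100
byte 11: 00100010 XOR 10011101 = 10111111
byte 12: 00001111 XOR 11100000 = 11101111
byte 13: 10111001 XOR 01000001 = 11111000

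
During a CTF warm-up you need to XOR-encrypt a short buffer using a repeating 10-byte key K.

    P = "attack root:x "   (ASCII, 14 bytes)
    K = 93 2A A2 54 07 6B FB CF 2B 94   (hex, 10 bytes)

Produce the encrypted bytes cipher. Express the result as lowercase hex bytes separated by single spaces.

The 10-byte key repeats, so the effective keystream is 93 2a a2 54 07 6b fb cf 2b 94 93 2a a2 54.
byte 0: 61 ^ 93 = f2
byte 1: 74 ^ 2a = 5e
byte 2: 74 ^ a2 = d6
byte 3: 61 ^ 54 = 35
byte 4: 63 ^ 07 = 64
byte 5: 6b ^ 6b = 00
byte 6: 20 ^ fb = db
byte 7: 72 ^ cf = bd
byte 8: 6f ^ 2b = 44
byte 9: 6f ^ 94 = fb
byte 10: 74 ^ 93 = e7
byte 11: 3a ^ 2a = 10
byte 12: 78 ^ a2 = da
byte 13: 20 ^ 54 = 74

f2 5e d6 35 64 00 db bd 44 fb e7 10 da 74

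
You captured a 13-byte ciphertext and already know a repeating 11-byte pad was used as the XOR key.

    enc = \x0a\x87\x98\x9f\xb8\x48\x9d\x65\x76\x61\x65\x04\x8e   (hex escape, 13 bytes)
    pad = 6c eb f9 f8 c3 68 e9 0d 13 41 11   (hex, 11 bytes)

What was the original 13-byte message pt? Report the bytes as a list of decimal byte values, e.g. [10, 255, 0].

[102, 108, 97, 103, 123, 32, 116, 104, 101, 32, 116, 104, 101]

The 11-byte key repeats, so the effective keystream is 6c eb f9 f8 c3 68 e9 0d 13 41 11 6c eb.
byte 0:  10 xor 108 = 102
byte 1: 135 xor 235 = 108
byte 2: 152 xor 249 =  97
byte 3: 159 xor 248 = 103
byte 4: 184 xor 195 = 123
byte 5:  72 xor 104 =  32
byte 6: 157 xor 233 = 116
byte 7: 101 xor  13 = 104
byte 8: 118 xor  19 = 101
byte 9:  97 xor  65 =  32
byte 10: 101 xor  17 = 116
byte 11:   4 xor 108 = 104
byte 12: 142 xor 235 = 101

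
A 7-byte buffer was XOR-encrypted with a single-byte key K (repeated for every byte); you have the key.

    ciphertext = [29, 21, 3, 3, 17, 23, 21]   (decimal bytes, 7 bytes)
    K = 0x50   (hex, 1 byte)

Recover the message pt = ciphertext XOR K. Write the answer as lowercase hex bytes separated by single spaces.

4d 45 53 53 41 47 45

The 1-byte key repeats, so the effective keystream is 50 50 50 50 50 50 50.
byte 0: 1d ^ 50 = 4d
byte 1: 15 ^ 50 = 45
byte 2: 03 ^ 50 = 53
byte 3: 03 ^ 50 = 53
byte 4: 11 ^ 50 = 41
byte 5: 17 ^ 50 = 47
byte 6: 15 ^ 50 = 45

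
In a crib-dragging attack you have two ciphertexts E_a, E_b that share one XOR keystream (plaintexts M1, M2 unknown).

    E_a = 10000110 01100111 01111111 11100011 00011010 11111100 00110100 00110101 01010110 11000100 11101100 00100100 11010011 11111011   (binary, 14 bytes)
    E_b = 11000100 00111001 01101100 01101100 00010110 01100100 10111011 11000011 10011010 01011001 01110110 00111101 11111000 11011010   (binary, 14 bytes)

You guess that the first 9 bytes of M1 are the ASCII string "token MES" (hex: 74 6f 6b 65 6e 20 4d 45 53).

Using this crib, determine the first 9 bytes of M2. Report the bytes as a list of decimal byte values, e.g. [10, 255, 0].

[54, 49, 120, 234, 98, 184, 194, 179, 159]

First, E_a ⊕ E_b = (M1 ⊕ K) ⊕ (M2 ⊕ K) = M1 ⊕ M2, so the key drops out. Then M2 = (M1 ⊕ M2) ⊕ M1 over the first 9 bytes.
byte 0: (86 ^ c4) ^ 74 = 42 ^ 74 = 36
byte 1: (67 ^ 39) ^ 6f = 5e ^ 6f = 31
byte 2: (7f ^ 6c) ^ 6b = 13 ^ 6b = 78
byte 3: (e3 ^ 6c) ^ 65 = 8f ^ 65 = ea
byte 4: (1a ^ 16) ^ 6e = 0c ^ 6e = 62
byte 5: (fc ^ 64) ^ 20 = 98 ^ 20 = b8
byte 6: (34 ^ bb) ^ 4d = 8f ^ 4d = c2
byte 7: (35 ^ c3) ^ 45 = f6 ^ 45 = b3
byte 8: (56 ^ 9a) ^ 53 = cc ^ 53 = 9f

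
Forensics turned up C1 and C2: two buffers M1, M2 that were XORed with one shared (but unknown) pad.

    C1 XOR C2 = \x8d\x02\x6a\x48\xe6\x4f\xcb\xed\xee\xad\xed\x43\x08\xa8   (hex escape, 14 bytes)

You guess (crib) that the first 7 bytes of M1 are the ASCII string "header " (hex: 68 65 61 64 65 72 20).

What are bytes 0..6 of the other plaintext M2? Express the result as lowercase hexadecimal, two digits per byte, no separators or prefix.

Since C1 ⊕ C2 = M1 ⊕ M2, XORing with the guessed M1 bytes yields the corresponding M2 bytes: M2 = (C1 ⊕ C2) ⊕ M1.
10001101 ^ 01101000 = 11100101
00000010 ^ 01100101 = 01100111
01101010 ^ 01100001 = 00001011
01001000 ^ 01100100 = 00101100
11100110 ^ 01100101 = 10000011
01001111 ^ 01110010 = 00111101
11001011 ^ 00100000 = 11101011

e5670b2c833deb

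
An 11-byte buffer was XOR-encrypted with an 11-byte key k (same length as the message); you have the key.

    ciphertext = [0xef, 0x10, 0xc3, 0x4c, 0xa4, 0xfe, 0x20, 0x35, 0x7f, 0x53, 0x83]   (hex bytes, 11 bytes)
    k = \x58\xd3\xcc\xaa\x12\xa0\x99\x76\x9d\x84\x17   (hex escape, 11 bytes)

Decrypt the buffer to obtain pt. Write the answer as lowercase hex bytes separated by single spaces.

b7 c3 0f e6 b6 5e b9 43 e2 d7 94

ef ^ 58 = b7
10 ^ d3 = c3
c3 ^ cc = 0f
4c ^ aa = e6
a4 ^ 12 = b6
fe ^ a0 = 5e
20 ^ 99 = b9
35 ^ 76 = 43
7f ^ 9d = e2
53 ^ 84 = d7
83 ^ 17 = 94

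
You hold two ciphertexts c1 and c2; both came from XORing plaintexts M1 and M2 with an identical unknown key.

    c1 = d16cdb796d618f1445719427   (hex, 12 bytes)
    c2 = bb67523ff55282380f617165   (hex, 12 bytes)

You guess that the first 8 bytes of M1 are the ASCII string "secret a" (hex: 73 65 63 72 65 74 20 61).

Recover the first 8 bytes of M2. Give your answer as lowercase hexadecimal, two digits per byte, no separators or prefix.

First, c1 ⊕ c2 = (M1 ⊕ K) ⊕ (M2 ⊕ K) = M1 ⊕ M2, so the key drops out. Then M2 = (M1 ⊕ M2) ⊕ M1 over the first 8 bytes.
byte 0: (d1 xor bb) xor 73 = 6a xor 73 = 19
byte 1: (6c xor 67) xor 65 = 0b xor 65 = 6e
byte 2: (db xor 52) xor 63 = 89 xor 63 = ea
byte 3: (79 xor 3f) xor 72 = 46 xor 72 = 34
byte 4: (6d xor f5) xor 65 = 98 xor 65 = fd
byte 5: (61 xor 52) xor 74 = 33 xor 74 = 47
byte 6: (8f xor 82) xor 20 = 0d xor 20 = 2d
byte 7: (14 xor 38) xor 61 = 2c xor 61 = 4d

196eea34fd472d4d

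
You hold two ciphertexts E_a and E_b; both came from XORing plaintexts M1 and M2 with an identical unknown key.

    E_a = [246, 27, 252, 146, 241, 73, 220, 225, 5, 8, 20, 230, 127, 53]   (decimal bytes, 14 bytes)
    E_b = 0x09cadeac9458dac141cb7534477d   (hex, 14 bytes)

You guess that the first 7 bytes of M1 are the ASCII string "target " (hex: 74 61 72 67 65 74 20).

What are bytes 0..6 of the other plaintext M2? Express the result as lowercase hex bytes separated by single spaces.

First, E_a ⊕ E_b = (M1 ⊕ K) ⊕ (M2 ⊕ K) = M1 ⊕ M2, so the key drops out. Then M2 = (M1 ⊕ M2) ⊕ M1 over the first 7 bytes.
byte 0: (f6 ⊕ 09) ⊕ 74 = ff ⊕ 74 = 8b
byte 1: (1b ⊕ ca) ⊕ 61 = d1 ⊕ 61 = b0
byte 2: (fc ⊕ de) ⊕ 72 = 22 ⊕ 72 = 50
byte 3: (92 ⊕ ac) ⊕ 67 = 3e ⊕ 67 = 59
byte 4: (f1 ⊕ 94) ⊕ 65 = 65 ⊕ 65 = 00
byte 5: (49 ⊕ 58) ⊕ 74 = 11 ⊕ 74 = 65
byte 6: (dc ⊕ da) ⊕ 20 = 06 ⊕ 20 = 26

8b b0 50 59 00 65 26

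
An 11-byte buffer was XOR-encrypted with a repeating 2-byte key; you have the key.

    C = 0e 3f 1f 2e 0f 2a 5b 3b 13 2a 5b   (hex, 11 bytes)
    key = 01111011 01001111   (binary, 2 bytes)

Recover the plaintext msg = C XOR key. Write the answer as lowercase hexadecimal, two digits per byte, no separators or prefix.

The 2-byte key repeats, so the effective keystream is 7b 4f 7b 4f 7b 4f 7b 4f 7b 4f 7b.
byte 0: 0e xor 7b = 75
byte 1: 3f xor 4f = 70
byte 2: 1f xor 7b = 64
byte 3: 2e xor 4f = 61
byte 4: 0f xor 7b = 74
byte 5: 2a xor 4f = 65
byte 6: 5b xor 7b = 20
byte 7: 3b xor 4f = 74
byte 8: 13 xor 7b = 68
byte 9: 2a xor 4f = 65
byte 10: 5b xor 7b = 20

7570646174652074686520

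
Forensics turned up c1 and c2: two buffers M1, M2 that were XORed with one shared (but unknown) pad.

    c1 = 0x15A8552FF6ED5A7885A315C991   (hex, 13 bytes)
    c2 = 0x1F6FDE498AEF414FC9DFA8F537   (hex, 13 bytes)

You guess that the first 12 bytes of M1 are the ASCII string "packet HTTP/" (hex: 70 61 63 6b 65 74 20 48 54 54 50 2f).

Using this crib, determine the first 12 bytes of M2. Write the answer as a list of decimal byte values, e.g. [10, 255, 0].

[122, 166, 232, 13, 25, 118, 59, 127, 24, 40, 237, 19]

First, c1 ⊕ c2 = (M1 ⊕ K) ⊕ (M2 ⊕ K) = M1 ⊕ M2, so the key drops out. Then M2 = (M1 ⊕ M2) ⊕ M1 over the first 12 bytes.
byte 0: (15 xor 1f) xor 70 = 0a xor 70 = 7a
byte 1: (a8 xor 6f) xor 61 = c7 xor 61 = a6
byte 2: (55 xor de) xor 63 = 8b xor 63 = e8
byte 3: (2f xor 49) xor 6b = 66 xor 6b = 0d
byte 4: (f6 xor 8a) xor 65 = 7c xor 65 = 19
byte 5: (ed xor ef) xor 74 = 02 xor 74 = 76
byte 6: (5a xor 41) xor 20 = 1b xor 20 = 3b
byte 7: (78 xor 4f) xor 48 = 37 xor 48 = 7f
byte 8: (85 xor c9) xor 54 = 4c xor 54 = 18
byte 9: (a3 xor df) xor 54 = 7c xor 54 = 28
byte 10: (15 xor a8) xor 50 = bd xor 50 = ed
byte 11: (c9 xor f5) xor 2f = 3c xor 2f = 13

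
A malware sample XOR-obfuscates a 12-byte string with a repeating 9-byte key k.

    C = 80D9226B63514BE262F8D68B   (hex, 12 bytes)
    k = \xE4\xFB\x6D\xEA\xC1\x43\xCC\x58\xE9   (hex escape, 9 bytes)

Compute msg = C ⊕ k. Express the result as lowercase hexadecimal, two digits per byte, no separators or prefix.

The 9-byte key repeats, so the effective keystream is e4 fb 6d ea c1 43 cc 58 e9 e4 fb 6d.
byte 0: 80 ⊕ e4 = 64
byte 1: d9 ⊕ fb = 22
byte 2: 22 ⊕ 6d = 4f
byte 3: 6b ⊕ ea = 81
byte 4: 63 ⊕ c1 = a2
byte 5: 51 ⊕ 43 = 12
byte 6: 4b ⊕ cc = 87
byte 7: e2 ⊕ 58 = ba
byte 8: 62 ⊕ e9 = 8b
byte 9: f8 ⊕ e4 = 1c
byte 10: d6 ⊕ fb = 2d
byte 11: 8b ⊕ 6d = e6

64224f81a21287ba8b1c2de6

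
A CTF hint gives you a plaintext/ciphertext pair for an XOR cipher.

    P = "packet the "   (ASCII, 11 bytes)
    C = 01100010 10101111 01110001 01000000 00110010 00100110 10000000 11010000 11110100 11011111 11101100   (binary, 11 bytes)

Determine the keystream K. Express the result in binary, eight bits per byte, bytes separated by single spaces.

Since C = P ⊕ K, XORing both sides with P gives K = P ⊕ C.
112 ⊕  98 =  18
 97 ⊕ 175 = 206
 99 ⊕ 113 =  18
107 ⊕  64 =  43
101 ⊕  50 =  87
116 ⊕  38 =  82
 32 ⊕ 128 = 160
116 ⊕ 208 = 164
104 ⊕ 244 = 156
101 ⊕ 223 = 186
 32 ⊕ 236 = 204

00010010 11001110 00010010 00101011 01010111 01010010 10100000 10100100 10011100 10111010 11001100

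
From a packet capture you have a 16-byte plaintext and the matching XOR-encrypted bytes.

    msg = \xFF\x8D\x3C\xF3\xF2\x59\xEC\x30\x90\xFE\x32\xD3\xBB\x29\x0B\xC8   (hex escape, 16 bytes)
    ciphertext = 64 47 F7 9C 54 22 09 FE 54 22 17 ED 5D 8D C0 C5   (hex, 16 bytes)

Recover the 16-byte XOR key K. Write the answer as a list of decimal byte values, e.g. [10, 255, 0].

Since ciphertext = msg ⊕ K, XORing both sides with msg gives K = msg ⊕ ciphertext.
ff ^ 64 = 9b
8d ^ 47 = ca
3c ^ f7 = cb
f3 ^ 9c = 6f
f2 ^ 54 = a6
59 ^ 22 = 7b
ec ^ 09 = e5
30 ^ fe = ce
90 ^ 54 = c4
fe ^ 22 = dc
32 ^ 17 = 25
d3 ^ ed = 3e
bb ^ 5d = e6
29 ^ 8d = a4
0b ^ c0 = cb
c8 ^ c5 = 0d

[155, 202, 203, 111, 166, 123, 229, 206, 196, 220, 37, 62, 230, 164, 203, 13]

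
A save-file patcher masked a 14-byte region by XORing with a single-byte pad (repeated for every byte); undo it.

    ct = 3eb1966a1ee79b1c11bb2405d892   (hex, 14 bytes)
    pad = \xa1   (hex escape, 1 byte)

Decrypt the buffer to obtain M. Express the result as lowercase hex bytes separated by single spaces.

9f 10 37 cb bf 46 3a bd b0 1a 85 a4 79 33

The 1-byte key repeats, so the effective keystream is a1 a1 a1 a1 a1 a1 a1 a1 a1 a1 a1 a1 a1 a1.
byte 0:  62 XOR 161 = 159
byte 1: 177 XOR 161 =  16
byte 2: 150 XOR 161 =  55
byte 3: 106 XOR 161 = 203
byte 4:  30 XOR 161 = 191
byte 5: 231 XOR 161 =  70
byte 6: 155 XOR 161 =  58
byte 7:  28 XOR 161 = 189
byte 8:  17 XOR 161 = 176
byte 9: 187 XOR 161 =  26
byte 10:  36 XOR 161 = 133
byte 11:   5 XOR 161 = 164
byte 12: 216 XOR 161 = 121
byte 13: 146 XOR 161 =  51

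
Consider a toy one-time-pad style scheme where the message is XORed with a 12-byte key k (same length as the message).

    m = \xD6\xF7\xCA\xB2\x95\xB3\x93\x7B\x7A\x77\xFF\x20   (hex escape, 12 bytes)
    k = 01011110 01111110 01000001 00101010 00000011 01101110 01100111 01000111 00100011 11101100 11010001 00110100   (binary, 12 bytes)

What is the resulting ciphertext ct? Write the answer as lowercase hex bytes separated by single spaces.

XOR is its own inverse, so applying the key byte-wise gives the result directly.
11010110 xor 01011110 = 10001000
11110111 xor 01111110 = 10001001
11001010 xor 01000001 = 10001011
10110010 xor 00101010 = 10011000
10010101 xor 00000011 = 10010110
10110011 xor 01101110 = 11011101
10010011 xor 01100111 = 11110100
01111011 xor 01000111 = 00111100
01111010 xor 00100011 = 01011001
01110111 xor 11101100 = 10011011
11111111 xor 11010001 = 00101110
00100000 xor 00110100 = 00010100

88 89 8b 98 96 dd f4 3c 59 9b 2e 14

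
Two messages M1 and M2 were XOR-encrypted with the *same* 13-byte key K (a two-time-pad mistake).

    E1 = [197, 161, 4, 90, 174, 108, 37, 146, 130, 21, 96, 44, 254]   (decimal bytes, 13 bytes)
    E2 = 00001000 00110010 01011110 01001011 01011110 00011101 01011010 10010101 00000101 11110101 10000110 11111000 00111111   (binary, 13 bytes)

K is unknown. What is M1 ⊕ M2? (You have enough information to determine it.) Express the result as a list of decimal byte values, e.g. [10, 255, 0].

E1 ⊕ E2 = (M1 ⊕ K) ⊕ (M2 ⊕ K) = M1 ⊕ M2 — the shared key cancels under XOR.
11000101 xor 00001000 = 11001101
10100001 xor 00110010 = 10010011
00000100 xor 01011110 = 01011010
01011010 xor 01001011 = 00010001
10101110 xor 01011110 = 11110000
01101100 xor 00011101 = 01110001
00100101 xor 01011010 = 01111111
10010010 xor 10010101 = 00000111
10000010 xor 00000101 = 10000111
00010101 xor 11110101 = 11100000
01100000 xor 10000110 = 11100110
00101100 xor 11111000 = 11010100
11111110 xor 00111111 = 11000001

[205, 147, 90, 17, 240, 113, 127, 7, 135, 224, 230, 212, 193]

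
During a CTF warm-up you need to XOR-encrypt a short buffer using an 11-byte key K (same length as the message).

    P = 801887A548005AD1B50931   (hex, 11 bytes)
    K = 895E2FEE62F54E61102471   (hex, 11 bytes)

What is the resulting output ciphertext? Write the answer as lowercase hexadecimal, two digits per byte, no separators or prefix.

byte 0: 128 XOR 137 =   9
byte 1:  24 XOR  94 =  70
byte 2: 135 XOR  47 = 168
byte 3: 165 XOR 238 =  75
byte 4:  72 XOR  98 =  42
byte 5:   0 XOR 245 = 245
byte 6:  90 XOR  78 =  20
byte 7: 209 XOR  97 = 176
byte 8: 181 XOR  16 = 165
byte 9:   9 XOR  36 =  45
byte 10:  49 XOR 113 =  64

0946a84b2af514b0a52d40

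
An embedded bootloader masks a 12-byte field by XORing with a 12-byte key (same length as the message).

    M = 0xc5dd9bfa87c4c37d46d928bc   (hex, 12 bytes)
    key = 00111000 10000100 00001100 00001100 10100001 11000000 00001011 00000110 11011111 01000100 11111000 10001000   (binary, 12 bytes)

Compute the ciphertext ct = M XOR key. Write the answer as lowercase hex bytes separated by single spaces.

XOR is its own inverse, so applying the key byte-wise gives the result directly.
byte 0: c5 XOR 38 = fd
byte 1: dd XOR 84 = 59
byte 2: 9b XOR 0c = 97
byte 3: fa XOR 0c = f6
byte 4: 87 XOR a1 = 26
byte 5: c4 XOR c0 = 04
byte 6: c3 XOR 0b = c8
byte 7: 7d XOR 06 = 7b
byte 8: 46 XOR df = 99
byte 9: d9 XOR 44 = 9d
byte 10: 28 XOR f8 = d0
byte 11: bc XOR 88 = 34

fd 59 97 f6 26 04 c8 7b 99 9d d0 34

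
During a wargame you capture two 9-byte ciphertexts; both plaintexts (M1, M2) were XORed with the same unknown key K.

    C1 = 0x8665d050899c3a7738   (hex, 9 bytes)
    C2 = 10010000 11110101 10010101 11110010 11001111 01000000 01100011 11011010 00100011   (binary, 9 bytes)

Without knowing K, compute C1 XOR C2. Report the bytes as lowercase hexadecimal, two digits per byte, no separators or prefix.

169045a246dc59ad1b

C1 ⊕ C2 = (M1 ⊕ K) ⊕ (M2 ⊕ K) = M1 ⊕ M2 — the shared key cancels under XOR.
86 XOR 90 = 16
65 XOR f5 = 90
d0 XOR 95 = 45
50 XOR f2 = a2
89 XOR cf = 46
9c XOR 40 = dc
3a XOR 63 = 59
77 XOR da = ad
38 XOR 23 = 1b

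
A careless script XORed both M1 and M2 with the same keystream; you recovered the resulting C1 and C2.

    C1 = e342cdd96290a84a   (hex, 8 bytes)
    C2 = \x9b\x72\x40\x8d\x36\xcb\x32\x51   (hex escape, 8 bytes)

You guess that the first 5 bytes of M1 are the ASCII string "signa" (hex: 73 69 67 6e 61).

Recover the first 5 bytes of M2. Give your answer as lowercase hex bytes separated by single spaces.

0b 59 ea 3a 35

First, C1 ⊕ C2 = (M1 ⊕ K) ⊕ (M2 ⊕ K) = M1 ⊕ M2, so the key drops out. Then M2 = (M1 ⊕ M2) ⊕ M1 over the first 5 bytes.
byte 0: (e3 ^ 9b) ^ 73 = 78 ^ 73 = 0b
byte 1: (42 ^ 72) ^ 69 = 30 ^ 69 = 59
byte 2: (cd ^ 40) ^ 67 = 8d ^ 67 = ea
byte 3: (d9 ^ 8d) ^ 6e = 54 ^ 6e = 3a
byte 4: (62 ^ 36) ^ 61 = 54 ^ 61 = 35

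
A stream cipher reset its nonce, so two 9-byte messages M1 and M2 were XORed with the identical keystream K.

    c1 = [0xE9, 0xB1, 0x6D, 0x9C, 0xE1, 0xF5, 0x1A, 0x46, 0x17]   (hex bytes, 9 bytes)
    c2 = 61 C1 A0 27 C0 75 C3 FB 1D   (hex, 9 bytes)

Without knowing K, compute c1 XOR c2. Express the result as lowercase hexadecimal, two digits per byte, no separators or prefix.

c1 ⊕ c2 = (M1 ⊕ K) ⊕ (M2 ⊕ K) = M1 ⊕ M2 — the shared key cancels under XOR.
byte 0: 11101001 XOR 01100001 = 10001000
byte 1: 10110001 XOR 11000001 = 01110000
byte 2: 01101101 XOR 10100000 = 11001101
byte 3: 10011100 XOR 00100111 = 10111011
byte 4: 11100001 XOR 11000000 = 00100001
byte 5: 11110101 XOR 01110101 = 10000000
byte 6: 00011010 XOR 11000011 = 11011001
byte 7: 01000110 XOR 11111011 = 10111101
byte 8: 00010111 XOR 00011101 = 00001010

8870cdbb2180d9bd0a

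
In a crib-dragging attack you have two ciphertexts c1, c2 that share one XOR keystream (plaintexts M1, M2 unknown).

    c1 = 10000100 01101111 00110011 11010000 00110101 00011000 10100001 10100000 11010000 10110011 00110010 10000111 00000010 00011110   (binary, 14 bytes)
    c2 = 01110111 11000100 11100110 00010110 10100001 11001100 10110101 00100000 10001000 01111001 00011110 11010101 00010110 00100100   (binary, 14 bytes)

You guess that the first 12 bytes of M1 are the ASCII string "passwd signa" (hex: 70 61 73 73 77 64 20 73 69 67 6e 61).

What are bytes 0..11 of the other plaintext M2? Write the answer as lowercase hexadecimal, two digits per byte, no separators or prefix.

83caa6b5e3b034f331ad4233

First, c1 ⊕ c2 = (M1 ⊕ K) ⊕ (M2 ⊕ K) = M1 ⊕ M2, so the key drops out. Then M2 = (M1 ⊕ M2) ⊕ M1 over the first 12 bytes.
byte 0: (84 xor 77) xor 70 = f3 xor 70 = 83
byte 1: (6f xor c4) xor 61 = ab xor 61 = ca
byte 2: (33 xor e6) xor 73 = d5 xor 73 = a6
byte 3: (d0 xor 16) xor 73 = c6 xor 73 = b5
byte 4: (35 xor a1) xor 77 = 94 xor 77 = e3
byte 5: (18 xor cc) xor 64 = d4 xor 64 = b0
byte 6: (a1 xor b5) xor 20 = 14 xor 20 = 34
byte 7: (a0 xor 20) xor 73 = 80 xor 73 = f3
byte 8: (d0 xor 88) xor 69 = 58 xor 69 = 31
byte 9: (b3 xor 79) xor 67 = ca xor 67 = ad
byte 10: (32 xor 1e) xor 6e = 2c xor 6e = 42
byte 11: (87 xor d5) xor 61 = 52 xor 61 = 33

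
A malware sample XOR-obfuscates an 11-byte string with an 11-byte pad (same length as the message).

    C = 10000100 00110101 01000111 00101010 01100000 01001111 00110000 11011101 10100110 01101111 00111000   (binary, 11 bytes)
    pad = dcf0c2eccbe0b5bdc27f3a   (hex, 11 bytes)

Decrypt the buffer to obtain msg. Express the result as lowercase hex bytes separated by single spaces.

84 ^ dc = 58
35 ^ f0 = c5
47 ^ c2 = 85
2a ^ ec = c6
60 ^ cb = ab
4f ^ e0 = af
30 ^ b5 = 85
dd ^ bd = 60
a6 ^ c2 = 64
6f ^ 7f = 10
38 ^ 3a = 02

58 c5 85 c6 ab af 85 60 64 10 02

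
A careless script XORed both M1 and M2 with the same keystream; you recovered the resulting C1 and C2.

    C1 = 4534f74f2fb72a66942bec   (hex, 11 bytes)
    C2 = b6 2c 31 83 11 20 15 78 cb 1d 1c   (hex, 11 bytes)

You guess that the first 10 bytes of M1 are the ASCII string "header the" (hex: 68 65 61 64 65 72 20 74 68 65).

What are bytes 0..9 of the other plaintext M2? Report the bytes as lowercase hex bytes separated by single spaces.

First, C1 ⊕ C2 = (M1 ⊕ K) ⊕ (M2 ⊕ K) = M1 ⊕ M2, so the key drops out. Then M2 = (M1 ⊕ M2) ⊕ M1 over the first 10 bytes.
byte 0: (45 ^ b6) ^ 68 = f3 ^ 68 = 9b
byte 1: (34 ^ 2c) ^ 65 = 18 ^ 65 = 7d
byte 2: (f7 ^ 31) ^ 61 = c6 ^ 61 = a7
byte 3: (4f ^ 83) ^ 64 = cc ^ 64 = a8
byte 4: (2f ^ 11) ^ 65 = 3e ^ 65 = 5b
byte 5: (b7 ^ 20) ^ 72 = 97 ^ 72 = e5
byte 6: (2a ^ 15) ^ 20 = 3f ^ 20 = 1f
byte 7: (66 ^ 78) ^ 74 = 1e ^ 74 = 6a
byte 8: (94 ^ cb) ^ 68 = 5f ^ 68 = 37
byte 9: (2b ^ 1d) ^ 65 = 36 ^ 65 = 53

9b 7d a7 a8 5b e5 1f 6a 37 53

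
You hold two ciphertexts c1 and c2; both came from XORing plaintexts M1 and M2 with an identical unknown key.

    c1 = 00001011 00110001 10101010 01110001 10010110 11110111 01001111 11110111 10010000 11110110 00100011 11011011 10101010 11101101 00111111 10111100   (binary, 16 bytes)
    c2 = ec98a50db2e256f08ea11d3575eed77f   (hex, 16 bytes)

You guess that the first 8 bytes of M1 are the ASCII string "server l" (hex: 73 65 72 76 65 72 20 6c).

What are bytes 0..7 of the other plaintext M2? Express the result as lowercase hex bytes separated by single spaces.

First, c1 ⊕ c2 = (M1 ⊕ K) ⊕ (M2 ⊕ K) = M1 ⊕ M2, so the key drops out. Then M2 = (M1 ⊕ M2) ⊕ M1 over the first 8 bytes.
byte 0: (0b XOR ec) XOR 73 = e7 XOR 73 = 94
byte 1: (31 XOR 98) XOR 65 = a9 XOR 65 = cc
byte 2: (aa XOR a5) XOR 72 = 0f XOR 72 = 7d
byte 3: (71 XOR 0d) XOR 76 = 7c XOR 76 = 0a
byte 4: (96 XOR b2) XOR 65 = 24 XOR 65 = 41
byte 5: (f7 XOR e2) XOR 72 = 15 XOR 72 = 67
byte 6: (4f XOR 56) XOR 20 = 19 XOR 20 = 39
byte 7: (f7 XOR f0) XOR 6c = 07 XOR 6c = 6b

94 cc 7d 0a 41 67 39 6b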